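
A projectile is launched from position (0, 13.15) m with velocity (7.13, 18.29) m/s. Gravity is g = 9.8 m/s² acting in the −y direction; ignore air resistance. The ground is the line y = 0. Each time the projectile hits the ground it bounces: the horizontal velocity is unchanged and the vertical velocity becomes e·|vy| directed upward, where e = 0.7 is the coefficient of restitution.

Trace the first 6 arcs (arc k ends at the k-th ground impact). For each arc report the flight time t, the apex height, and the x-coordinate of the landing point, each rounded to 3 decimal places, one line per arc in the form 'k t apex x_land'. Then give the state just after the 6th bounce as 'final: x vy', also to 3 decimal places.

Arc 1: start y=13.150, vy=18.290 → t=4.350, apex=30.218, x_land=31.013, impact vy=-24.336
  bounce: vy ← 0.7·24.336 = 17.036
Arc 2: start y=0.000, vy=17.036 → t=3.477, apex=14.807, x_land=55.801, impact vy=-17.036
  bounce: vy ← 0.7·17.036 = 11.925
Arc 3: start y=0.000, vy=11.925 → t=2.434, apex=7.255, x_land=73.153, impact vy=-11.925
  bounce: vy ← 0.7·11.925 = 8.347
Arc 4: start y=0.000, vy=8.347 → t=1.704, apex=3.555, x_land=85.300, impact vy=-8.347
  bounce: vy ← 0.7·8.347 = 5.843
Arc 5: start y=0.000, vy=5.843 → t=1.192, apex=1.742, x_land=93.802, impact vy=-5.843
  bounce: vy ← 0.7·5.843 = 4.090
Arc 6: start y=0.000, vy=4.090 → t=0.835, apex=0.854, x_land=99.754, impact vy=-4.090
  bounce: vy ← 0.7·4.090 = 2.863

1 4.350 30.218 31.013
2 3.477 14.807 55.801
3 2.434 7.255 73.153
4 1.704 3.555 85.300
5 1.192 1.742 93.802
6 0.835 0.854 99.754
final: 99.754 2.863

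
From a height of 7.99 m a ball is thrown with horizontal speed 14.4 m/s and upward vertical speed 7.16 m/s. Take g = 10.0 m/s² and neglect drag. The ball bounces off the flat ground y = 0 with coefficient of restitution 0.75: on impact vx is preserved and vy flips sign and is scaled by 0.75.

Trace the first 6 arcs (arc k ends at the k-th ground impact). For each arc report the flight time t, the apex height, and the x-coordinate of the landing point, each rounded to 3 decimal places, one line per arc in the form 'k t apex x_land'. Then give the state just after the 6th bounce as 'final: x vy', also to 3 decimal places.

1 2.169 10.553 31.231
2 2.179 5.936 62.612
3 1.634 3.339 86.147
4 1.226 1.878 103.799
5 0.919 1.057 117.037
6 0.690 0.594 126.966
final: 126.966 2.586

Arc 1: start y=7.990, vy=7.160 → t=2.169, apex=10.553, x_land=31.231, impact vy=-14.528
  bounce: vy ← 0.75·14.528 = 10.896
Arc 2: start y=0.000, vy=10.896 → t=2.179, apex=5.936, x_land=62.612, impact vy=-10.896
  bounce: vy ← 0.75·10.896 = 8.172
Arc 3: start y=0.000, vy=8.172 → t=1.634, apex=3.339, x_land=86.147, impact vy=-8.172
  bounce: vy ← 0.75·8.172 = 6.129
Arc 4: start y=0.000, vy=6.129 → t=1.226, apex=1.878, x_land=103.799, impact vy=-6.129
  bounce: vy ← 0.75·6.129 = 4.597
Arc 5: start y=0.000, vy=4.597 → t=0.919, apex=1.057, x_land=117.037, impact vy=-4.597
  bounce: vy ← 0.75·4.597 = 3.448
Arc 6: start y=0.000, vy=3.448 → t=0.690, apex=0.594, x_land=126.966, impact vy=-3.448
  bounce: vy ← 0.75·3.448 = 2.586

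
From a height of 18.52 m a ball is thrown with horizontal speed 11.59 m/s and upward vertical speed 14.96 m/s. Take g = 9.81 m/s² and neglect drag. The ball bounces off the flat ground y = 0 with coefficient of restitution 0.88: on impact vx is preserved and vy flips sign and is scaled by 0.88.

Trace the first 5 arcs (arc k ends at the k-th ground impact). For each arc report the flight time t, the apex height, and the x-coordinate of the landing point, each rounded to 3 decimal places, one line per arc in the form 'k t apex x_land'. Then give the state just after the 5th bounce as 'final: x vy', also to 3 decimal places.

1 3.995 29.927 46.303
2 4.347 23.175 96.688
3 3.826 17.947 141.028
4 3.367 13.898 180.046
5 2.963 10.763 214.383
final: 214.383 12.788

Arc 1: start y=18.520, vy=14.960 → t=3.995, apex=29.927, x_land=46.303, impact vy=-24.231
  bounce: vy ← 0.88·24.231 = 21.324
Arc 2: start y=0.000, vy=21.324 → t=4.347, apex=23.175, x_land=96.688, impact vy=-21.324
  bounce: vy ← 0.88·21.324 = 18.765
Arc 3: start y=0.000, vy=18.765 → t=3.826, apex=17.947, x_land=141.028, impact vy=-18.765
  bounce: vy ← 0.88·18.765 = 16.513
Arc 4: start y=0.000, vy=16.513 → t=3.367, apex=13.898, x_land=180.046, impact vy=-16.513
  bounce: vy ← 0.88·16.513 = 14.531
Arc 5: start y=0.000, vy=14.531 → t=2.963, apex=10.763, x_land=214.383, impact vy=-14.531
  bounce: vy ← 0.88·14.531 = 12.788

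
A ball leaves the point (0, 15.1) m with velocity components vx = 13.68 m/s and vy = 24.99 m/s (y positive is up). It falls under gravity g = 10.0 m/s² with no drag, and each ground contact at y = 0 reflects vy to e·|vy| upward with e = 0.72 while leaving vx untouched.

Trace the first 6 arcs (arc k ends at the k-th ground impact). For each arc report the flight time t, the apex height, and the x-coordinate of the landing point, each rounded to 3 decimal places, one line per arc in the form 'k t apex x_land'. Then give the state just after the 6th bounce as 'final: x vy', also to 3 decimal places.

Arc 1: start y=15.100, vy=24.990 → t=5.543, apex=46.325, x_land=75.826, impact vy=-30.438
  bounce: vy ← 0.72·30.438 = 21.916
Arc 2: start y=0.000, vy=21.916 → t=4.383, apex=24.015, x_land=135.787, impact vy=-21.916
  bounce: vy ← 0.72·21.916 = 15.779
Arc 3: start y=0.000, vy=15.779 → t=3.156, apex=12.449, x_land=178.960, impact vy=-15.779
  bounce: vy ← 0.72·15.779 = 11.361
Arc 4: start y=0.000, vy=11.361 → t=2.272, apex=6.454, x_land=210.044, impact vy=-11.361
  bounce: vy ← 0.72·11.361 = 8.180
Arc 5: start y=0.000, vy=8.180 → t=1.636, apex=3.346, x_land=232.424, impact vy=-8.180
  bounce: vy ← 0.72·8.180 = 5.890
Arc 6: start y=0.000, vy=5.890 → t=1.178, apex=1.734, x_land=248.538, impact vy=-5.890
  bounce: vy ← 0.72·5.890 = 4.241

1 5.543 46.325 75.826
2 4.383 24.015 135.787
3 3.156 12.449 178.960
4 2.272 6.454 210.044
5 1.636 3.346 232.424
6 1.178 1.734 248.538
final: 248.538 4.241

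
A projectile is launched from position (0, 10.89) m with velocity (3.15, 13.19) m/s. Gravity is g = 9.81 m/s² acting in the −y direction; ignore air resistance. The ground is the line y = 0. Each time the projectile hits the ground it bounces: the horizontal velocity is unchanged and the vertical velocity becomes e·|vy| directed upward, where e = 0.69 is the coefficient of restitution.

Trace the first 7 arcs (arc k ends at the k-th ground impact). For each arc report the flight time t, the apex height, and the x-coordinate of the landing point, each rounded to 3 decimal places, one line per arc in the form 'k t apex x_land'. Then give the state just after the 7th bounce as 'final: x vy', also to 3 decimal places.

1 3.352 19.757 10.557
2 2.770 9.406 19.282
3 1.911 4.478 25.301
4 1.319 2.132 29.455
5 0.910 1.015 32.321
6 0.628 0.483 34.299
7 0.433 0.230 35.663
final: 35.663 1.466

Arc 1: start y=10.890, vy=13.190 → t=3.352, apex=19.757, x_land=10.557, impact vy=-19.689
  bounce: vy ← 0.69·19.689 = 13.585
Arc 2: start y=0.000, vy=13.585 → t=2.770, apex=9.406, x_land=19.282, impact vy=-13.585
  bounce: vy ← 0.69·13.585 = 9.374
Arc 3: start y=0.000, vy=9.374 → t=1.911, apex=4.478, x_land=25.301, impact vy=-9.374
  bounce: vy ← 0.69·9.374 = 6.468
Arc 4: start y=0.000, vy=6.468 → t=1.319, apex=2.132, x_land=29.455, impact vy=-6.468
  bounce: vy ← 0.69·6.468 = 4.463
Arc 5: start y=0.000, vy=4.463 → t=0.910, apex=1.015, x_land=32.321, impact vy=-4.463
  bounce: vy ← 0.69·4.463 = 3.079
Arc 6: start y=0.000, vy=3.079 → t=0.628, apex=0.483, x_land=34.299, impact vy=-3.079
  bounce: vy ← 0.69·3.079 = 2.125
Arc 7: start y=0.000, vy=2.125 → t=0.433, apex=0.230, x_land=35.663, impact vy=-2.125
  bounce: vy ← 0.69·2.125 = 1.466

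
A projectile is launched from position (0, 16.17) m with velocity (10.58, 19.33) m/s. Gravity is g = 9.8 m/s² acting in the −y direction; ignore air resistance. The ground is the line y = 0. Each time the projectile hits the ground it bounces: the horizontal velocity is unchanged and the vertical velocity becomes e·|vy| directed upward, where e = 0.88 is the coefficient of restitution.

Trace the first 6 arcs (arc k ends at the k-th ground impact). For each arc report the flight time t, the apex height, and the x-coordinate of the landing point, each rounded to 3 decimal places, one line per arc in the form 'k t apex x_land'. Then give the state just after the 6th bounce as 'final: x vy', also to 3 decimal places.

1 4.654 35.234 49.239
2 4.719 27.285 99.171
3 4.153 21.129 143.111
4 3.655 16.363 181.779
5 3.216 12.671 215.806
6 2.830 9.813 245.750
final: 245.750 12.204

Arc 1: start y=16.170, vy=19.330 → t=4.654, apex=35.234, x_land=49.239, impact vy=-26.279
  bounce: vy ← 0.88·26.279 = 23.125
Arc 2: start y=0.000, vy=23.125 → t=4.719, apex=27.285, x_land=99.171, impact vy=-23.125
  bounce: vy ← 0.88·23.125 = 20.350
Arc 3: start y=0.000, vy=20.350 → t=4.153, apex=21.129, x_land=143.111, impact vy=-20.350
  bounce: vy ← 0.88·20.350 = 17.908
Arc 4: start y=0.000, vy=17.908 → t=3.655, apex=16.363, x_land=181.779, impact vy=-17.908
  bounce: vy ← 0.88·17.908 = 15.759
Arc 5: start y=0.000, vy=15.759 → t=3.216, apex=12.671, x_land=215.806, impact vy=-15.759
  bounce: vy ← 0.88·15.759 = 13.868
Arc 6: start y=0.000, vy=13.868 → t=2.830, apex=9.813, x_land=245.750, impact vy=-13.868
  bounce: vy ← 0.88·13.868 = 12.204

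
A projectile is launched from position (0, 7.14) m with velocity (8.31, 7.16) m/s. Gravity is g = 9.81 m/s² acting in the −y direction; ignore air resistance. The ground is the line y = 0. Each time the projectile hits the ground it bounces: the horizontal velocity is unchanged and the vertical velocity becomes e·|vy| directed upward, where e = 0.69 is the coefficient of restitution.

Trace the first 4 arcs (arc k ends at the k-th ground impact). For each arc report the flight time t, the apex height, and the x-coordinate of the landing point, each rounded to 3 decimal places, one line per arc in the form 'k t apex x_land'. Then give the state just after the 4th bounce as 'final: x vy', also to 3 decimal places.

Arc 1: start y=7.140, vy=7.160 → t=2.140, apex=9.753, x_land=17.783, impact vy=-13.833
  bounce: vy ← 0.69·13.833 = 9.545
Arc 2: start y=0.000, vy=9.545 → t=1.946, apex=4.643, x_land=33.954, impact vy=-9.545
  bounce: vy ← 0.69·9.545 = 6.586
Arc 3: start y=0.000, vy=6.586 → t=1.343, apex=2.211, x_land=45.112, impact vy=-6.586
  bounce: vy ← 0.69·6.586 = 4.544
Arc 4: start y=0.000, vy=4.544 → t=0.926, apex=1.053, x_land=52.810, impact vy=-4.544
  bounce: vy ← 0.69·4.544 = 3.136

1 2.140 9.753 17.783
2 1.946 4.643 33.954
3 1.343 2.211 45.112
4 0.926 1.053 52.810
final: 52.810 3.136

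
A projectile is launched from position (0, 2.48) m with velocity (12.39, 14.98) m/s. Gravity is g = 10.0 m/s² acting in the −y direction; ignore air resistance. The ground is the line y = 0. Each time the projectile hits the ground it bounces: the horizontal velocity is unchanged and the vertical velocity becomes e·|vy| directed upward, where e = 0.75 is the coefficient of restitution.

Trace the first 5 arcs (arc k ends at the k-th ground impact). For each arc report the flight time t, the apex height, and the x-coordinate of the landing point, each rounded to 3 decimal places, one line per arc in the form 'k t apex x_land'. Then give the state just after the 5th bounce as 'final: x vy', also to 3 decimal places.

1 3.153 13.700 39.069
2 2.483 7.706 69.833
3 1.862 4.335 92.906
4 1.397 2.438 110.210
5 1.047 1.372 123.189
final: 123.189 3.928

Arc 1: start y=2.480, vy=14.980 → t=3.153, apex=13.700, x_land=39.069, impact vy=-16.553
  bounce: vy ← 0.75·16.553 = 12.415
Arc 2: start y=0.000, vy=12.415 → t=2.483, apex=7.706, x_land=69.833, impact vy=-12.415
  bounce: vy ← 0.75·12.415 = 9.311
Arc 3: start y=0.000, vy=9.311 → t=1.862, apex=4.335, x_land=92.906, impact vy=-9.311
  bounce: vy ← 0.75·9.311 = 6.983
Arc 4: start y=0.000, vy=6.983 → t=1.397, apex=2.438, x_land=110.210, impact vy=-6.983
  bounce: vy ← 0.75·6.983 = 5.237
Arc 5: start y=0.000, vy=5.237 → t=1.047, apex=1.372, x_land=123.189, impact vy=-5.237
  bounce: vy ← 0.75·5.237 = 3.928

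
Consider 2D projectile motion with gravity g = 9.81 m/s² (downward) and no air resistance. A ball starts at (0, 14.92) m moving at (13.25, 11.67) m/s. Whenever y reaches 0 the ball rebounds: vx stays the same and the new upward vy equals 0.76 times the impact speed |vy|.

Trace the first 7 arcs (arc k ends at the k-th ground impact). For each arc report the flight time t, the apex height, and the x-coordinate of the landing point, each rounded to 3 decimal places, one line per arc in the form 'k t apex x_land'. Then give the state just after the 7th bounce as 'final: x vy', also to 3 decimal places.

1 3.301 21.861 43.735
2 3.209 12.627 86.253
3 2.439 7.293 118.568
4 1.853 4.213 143.126
5 1.409 2.433 161.791
6 1.071 1.405 175.976
7 0.814 0.812 186.757
final: 186.757 3.033

Arc 1: start y=14.920, vy=11.670 → t=3.301, apex=21.861, x_land=43.735, impact vy=-20.710
  bounce: vy ← 0.76·20.710 = 15.740
Arc 2: start y=0.000, vy=15.740 → t=3.209, apex=12.627, x_land=86.253, impact vy=-15.740
  bounce: vy ← 0.76·15.740 = 11.962
Arc 3: start y=0.000, vy=11.962 → t=2.439, apex=7.293, x_land=118.568, impact vy=-11.962
  bounce: vy ← 0.76·11.962 = 9.091
Arc 4: start y=0.000, vy=9.091 → t=1.853, apex=4.213, x_land=143.126, impact vy=-9.091
  bounce: vy ← 0.76·9.091 = 6.909
Arc 5: start y=0.000, vy=6.909 → t=1.409, apex=2.433, x_land=161.791, impact vy=-6.909
  bounce: vy ← 0.76·6.909 = 5.251
Arc 6: start y=0.000, vy=5.251 → t=1.071, apex=1.405, x_land=175.976, impact vy=-5.251
  bounce: vy ← 0.76·5.251 = 3.991
Arc 7: start y=0.000, vy=3.991 → t=0.814, apex=0.812, x_land=186.757, impact vy=-3.991
  bounce: vy ← 0.76·3.991 = 3.033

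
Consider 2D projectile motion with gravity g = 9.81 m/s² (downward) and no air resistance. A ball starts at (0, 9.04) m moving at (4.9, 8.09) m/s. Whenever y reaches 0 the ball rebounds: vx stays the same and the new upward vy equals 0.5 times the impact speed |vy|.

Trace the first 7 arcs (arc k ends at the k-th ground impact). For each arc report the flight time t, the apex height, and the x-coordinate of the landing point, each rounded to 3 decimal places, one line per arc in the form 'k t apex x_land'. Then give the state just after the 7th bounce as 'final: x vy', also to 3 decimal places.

1 2.413 12.376 11.824
2 1.588 3.094 19.607
3 0.794 0.773 23.499
4 0.397 0.193 25.445
5 0.199 0.048 26.418
6 0.099 0.012 26.904
7 0.050 0.003 27.148
final: 27.148 0.122

Arc 1: start y=9.040, vy=8.090 → t=2.413, apex=12.376, x_land=11.824, impact vy=-15.582
  bounce: vy ← 0.5·15.582 = 7.791
Arc 2: start y=0.000, vy=7.791 → t=1.588, apex=3.094, x_land=19.607, impact vy=-7.791
  bounce: vy ← 0.5·7.791 = 3.896
Arc 3: start y=0.000, vy=3.896 → t=0.794, apex=0.773, x_land=23.499, impact vy=-3.896
  bounce: vy ← 0.5·3.896 = 1.948
Arc 4: start y=0.000, vy=1.948 → t=0.397, apex=0.193, x_land=25.445, impact vy=-1.948
  bounce: vy ← 0.5·1.948 = 0.974
Arc 5: start y=0.000, vy=0.974 → t=0.199, apex=0.048, x_land=26.418, impact vy=-0.974
  bounce: vy ← 0.5·0.974 = 0.487
Arc 6: start y=0.000, vy=0.487 → t=0.099, apex=0.012, x_land=26.904, impact vy=-0.487
  bounce: vy ← 0.5·0.487 = 0.243
Arc 7: start y=0.000, vy=0.243 → t=0.050, apex=0.003, x_land=27.148, impact vy=-0.243
  bounce: vy ← 0.5·0.243 = 0.122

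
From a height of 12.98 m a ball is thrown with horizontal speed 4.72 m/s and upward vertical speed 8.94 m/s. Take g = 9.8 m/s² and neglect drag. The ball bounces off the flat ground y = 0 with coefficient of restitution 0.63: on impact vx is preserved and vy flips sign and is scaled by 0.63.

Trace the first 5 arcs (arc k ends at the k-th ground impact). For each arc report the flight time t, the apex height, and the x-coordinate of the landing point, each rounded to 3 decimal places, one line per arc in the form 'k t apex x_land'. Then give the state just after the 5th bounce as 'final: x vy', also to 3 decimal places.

Arc 1: start y=12.980, vy=8.940 → t=2.778, apex=17.058, x_land=13.112, impact vy=-18.285
  bounce: vy ← 0.63·18.285 = 11.519
Arc 2: start y=0.000, vy=11.519 → t=2.351, apex=6.770, x_land=24.209, impact vy=-11.519
  bounce: vy ← 0.63·11.519 = 7.257
Arc 3: start y=0.000, vy=7.257 → t=1.481, apex=2.687, x_land=31.199, impact vy=-7.257
  bounce: vy ← 0.63·7.257 = 4.572
Arc 4: start y=0.000, vy=4.572 → t=0.933, apex=1.067, x_land=35.603, impact vy=-4.572
  bounce: vy ← 0.63·4.572 = 2.880
Arc 5: start y=0.000, vy=2.880 → t=0.588, apex=0.423, x_land=38.378, impact vy=-2.880
  bounce: vy ← 0.63·2.880 = 1.815

1 2.778 17.058 13.112
2 2.351 6.770 24.209
3 1.481 2.687 31.199
4 0.933 1.067 35.603
5 0.588 0.423 38.378
final: 38.378 1.815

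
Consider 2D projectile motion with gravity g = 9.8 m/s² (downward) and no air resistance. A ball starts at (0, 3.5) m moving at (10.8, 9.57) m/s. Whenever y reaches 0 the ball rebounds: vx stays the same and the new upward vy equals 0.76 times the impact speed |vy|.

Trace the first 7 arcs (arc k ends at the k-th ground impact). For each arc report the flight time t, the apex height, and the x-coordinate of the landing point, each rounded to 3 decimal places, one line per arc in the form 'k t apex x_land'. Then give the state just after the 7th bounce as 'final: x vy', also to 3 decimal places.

1 2.268 8.173 24.494
2 1.963 4.721 45.695
3 1.492 2.727 61.808
4 1.134 1.575 74.053
5 0.862 0.910 83.360
6 0.655 0.525 90.433
7 0.498 0.303 95.809
final: 95.809 1.854

Arc 1: start y=3.500, vy=9.570 → t=2.268, apex=8.173, x_land=24.494, impact vy=-12.656
  bounce: vy ← 0.76·12.656 = 9.619
Arc 2: start y=0.000, vy=9.619 → t=1.963, apex=4.721, x_land=45.695, impact vy=-9.619
  bounce: vy ← 0.76·9.619 = 7.310
Arc 3: start y=0.000, vy=7.310 → t=1.492, apex=2.727, x_land=61.808, impact vy=-7.310
  bounce: vy ← 0.76·7.310 = 5.556
Arc 4: start y=0.000, vy=5.556 → t=1.134, apex=1.575, x_land=74.053, impact vy=-5.556
  bounce: vy ← 0.76·5.556 = 4.222
Arc 5: start y=0.000, vy=4.222 → t=0.862, apex=0.910, x_land=83.360, impact vy=-4.222
  bounce: vy ← 0.76·4.222 = 3.209
Arc 6: start y=0.000, vy=3.209 → t=0.655, apex=0.525, x_land=90.433, impact vy=-3.209
  bounce: vy ← 0.76·3.209 = 2.439
Arc 7: start y=0.000, vy=2.439 → t=0.498, apex=0.303, x_land=95.809, impact vy=-2.439
  bounce: vy ← 0.76·2.439 = 1.854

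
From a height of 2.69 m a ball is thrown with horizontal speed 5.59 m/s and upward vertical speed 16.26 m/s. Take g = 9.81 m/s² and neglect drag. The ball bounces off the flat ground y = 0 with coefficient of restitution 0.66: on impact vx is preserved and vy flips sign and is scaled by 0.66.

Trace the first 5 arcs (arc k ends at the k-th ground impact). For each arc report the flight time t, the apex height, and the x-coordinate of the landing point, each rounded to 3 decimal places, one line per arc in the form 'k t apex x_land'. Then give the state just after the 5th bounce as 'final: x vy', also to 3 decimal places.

Arc 1: start y=2.690, vy=16.260 → t=3.473, apex=16.165, x_land=19.414, impact vy=-17.809
  bounce: vy ← 0.66·17.809 = 11.754
Arc 2: start y=0.000, vy=11.754 → t=2.396, apex=7.042, x_land=32.809, impact vy=-11.754
  bounce: vy ← 0.66·11.754 = 7.758
Arc 3: start y=0.000, vy=7.758 → t=1.582, apex=3.067, x_land=41.650, impact vy=-7.758
  bounce: vy ← 0.66·7.758 = 5.120
Arc 4: start y=0.000, vy=5.120 → t=1.044, apex=1.336, x_land=47.485, impact vy=-5.120
  bounce: vy ← 0.66·5.120 = 3.379
Arc 5: start y=0.000, vy=3.379 → t=0.689, apex=0.582, x_land=51.336, impact vy=-3.379
  bounce: vy ← 0.66·3.379 = 2.230

1 3.473 16.165 19.414
2 2.396 7.042 32.809
3 1.582 3.067 41.650
4 1.044 1.336 47.485
5 0.689 0.582 51.336
final: 51.336 2.230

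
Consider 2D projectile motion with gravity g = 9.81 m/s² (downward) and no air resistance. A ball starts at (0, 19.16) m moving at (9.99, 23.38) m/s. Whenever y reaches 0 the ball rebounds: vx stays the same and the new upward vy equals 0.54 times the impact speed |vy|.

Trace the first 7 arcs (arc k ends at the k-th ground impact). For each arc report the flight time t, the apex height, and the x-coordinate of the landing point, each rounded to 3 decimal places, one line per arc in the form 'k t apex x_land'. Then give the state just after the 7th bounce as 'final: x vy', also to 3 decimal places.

Arc 1: start y=19.160, vy=23.380 → t=5.479, apex=47.021, x_land=54.740, impact vy=-30.373
  bounce: vy ← 0.54·30.373 = 16.402
Arc 2: start y=0.000, vy=16.402 → t=3.344, apex=13.711, x_land=88.145, impact vy=-16.402
  bounce: vy ← 0.54·16.402 = 8.857
Arc 3: start y=0.000, vy=8.857 → t=1.806, apex=3.998, x_land=106.184, impact vy=-8.857
  bounce: vy ← 0.54·8.857 = 4.783
Arc 4: start y=0.000, vy=4.783 → t=0.975, apex=1.166, x_land=115.925, impact vy=-4.783
  bounce: vy ← 0.54·4.783 = 2.583
Arc 5: start y=0.000, vy=2.583 → t=0.527, apex=0.340, x_land=121.185, impact vy=-2.583
  bounce: vy ← 0.54·2.583 = 1.395
Arc 6: start y=0.000, vy=1.395 → t=0.284, apex=0.099, x_land=124.025, impact vy=-1.395
  bounce: vy ← 0.54·1.395 = 0.753
Arc 7: start y=0.000, vy=0.753 → t=0.154, apex=0.029, x_land=125.559, impact vy=-0.753
  bounce: vy ← 0.54·0.753 = 0.407

1 5.479 47.021 54.740
2 3.344 13.711 88.145
3 1.806 3.998 106.184
4 0.975 1.166 115.925
5 0.527 0.340 121.185
6 0.284 0.099 124.025
7 0.154 0.029 125.559
final: 125.559 0.407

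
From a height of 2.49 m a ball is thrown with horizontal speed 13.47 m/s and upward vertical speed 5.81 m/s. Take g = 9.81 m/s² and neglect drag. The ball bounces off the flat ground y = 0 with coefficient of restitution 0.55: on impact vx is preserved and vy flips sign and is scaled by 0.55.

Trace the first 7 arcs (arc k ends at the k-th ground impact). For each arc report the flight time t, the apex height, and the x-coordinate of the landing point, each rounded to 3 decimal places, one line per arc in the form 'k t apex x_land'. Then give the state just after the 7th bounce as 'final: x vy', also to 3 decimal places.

Arc 1: start y=2.490, vy=5.810 → t=1.519, apex=4.210, x_land=20.458, impact vy=-9.089
  bounce: vy ← 0.55·9.089 = 4.999
Arc 2: start y=0.000, vy=4.999 → t=1.019, apex=1.274, x_land=34.186, impact vy=-4.999
  bounce: vy ← 0.55·4.999 = 2.749
Arc 3: start y=0.000, vy=2.749 → t=0.561, apex=0.385, x_land=41.736, impact vy=-2.749
  bounce: vy ← 0.55·2.749 = 1.512
Arc 4: start y=0.000, vy=1.512 → t=0.308, apex=0.117, x_land=45.889, impact vy=-1.512
  bounce: vy ← 0.55·1.512 = 0.832
Arc 5: start y=0.000, vy=0.832 → t=0.170, apex=0.035, x_land=48.173, impact vy=-0.832
  bounce: vy ← 0.55·0.832 = 0.457
Arc 6: start y=0.000, vy=0.457 → t=0.093, apex=0.011, x_land=49.429, impact vy=-0.457
  bounce: vy ← 0.55·0.457 = 0.252
Arc 7: start y=0.000, vy=0.252 → t=0.051, apex=0.003, x_land=50.120, impact vy=-0.252
  bounce: vy ← 0.55·0.252 = 0.138

1 1.519 4.210 20.458
2 1.019 1.274 34.186
3 0.561 0.385 41.736
4 0.308 0.117 45.889
5 0.170 0.035 48.173
6 0.093 0.011 49.429
7 0.051 0.003 50.120
final: 50.120 0.138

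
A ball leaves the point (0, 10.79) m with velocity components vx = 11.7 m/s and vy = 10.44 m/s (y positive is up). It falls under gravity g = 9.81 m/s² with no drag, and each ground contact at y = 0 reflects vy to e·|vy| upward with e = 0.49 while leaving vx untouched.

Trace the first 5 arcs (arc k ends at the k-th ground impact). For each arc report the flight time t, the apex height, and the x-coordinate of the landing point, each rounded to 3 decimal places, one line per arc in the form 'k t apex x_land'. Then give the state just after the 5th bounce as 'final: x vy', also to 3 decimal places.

1 2.890 16.345 33.809
2 1.789 3.924 54.740
3 0.877 0.942 64.996
4 0.430 0.226 70.022
5 0.210 0.054 72.484
final: 72.484 0.506

Arc 1: start y=10.790, vy=10.440 → t=2.890, apex=16.345, x_land=33.809, impact vy=-17.908
  bounce: vy ← 0.49·17.908 = 8.775
Arc 2: start y=0.000, vy=8.775 → t=1.789, apex=3.924, x_land=54.740, impact vy=-8.775
  bounce: vy ← 0.49·8.775 = 4.300
Arc 3: start y=0.000, vy=4.300 → t=0.877, apex=0.942, x_land=64.996, impact vy=-4.300
  bounce: vy ← 0.49·4.300 = 2.107
Arc 4: start y=0.000, vy=2.107 → t=0.430, apex=0.226, x_land=70.022, impact vy=-2.107
  bounce: vy ← 0.49·2.107 = 1.032
Arc 5: start y=0.000, vy=1.032 → t=0.210, apex=0.054, x_land=72.484, impact vy=-1.032
  bounce: vy ← 0.49·1.032 = 0.506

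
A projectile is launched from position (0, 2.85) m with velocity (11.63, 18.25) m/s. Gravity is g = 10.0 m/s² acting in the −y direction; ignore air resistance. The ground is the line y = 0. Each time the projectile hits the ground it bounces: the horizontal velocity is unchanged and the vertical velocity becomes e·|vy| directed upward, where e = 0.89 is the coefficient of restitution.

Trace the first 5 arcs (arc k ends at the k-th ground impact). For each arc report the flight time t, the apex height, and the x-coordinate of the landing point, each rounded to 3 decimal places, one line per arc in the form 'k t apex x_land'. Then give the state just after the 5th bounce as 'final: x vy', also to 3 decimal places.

Arc 1: start y=2.850, vy=18.250 → t=3.800, apex=19.503, x_land=44.194, impact vy=-19.750
  bounce: vy ← 0.89·19.750 = 17.578
Arc 2: start y=0.000, vy=17.578 → t=3.516, apex=15.448, x_land=85.079, impact vy=-17.578
  bounce: vy ← 0.89·17.578 = 15.644
Arc 3: start y=0.000, vy=15.644 → t=3.129, apex=12.237, x_land=121.467, impact vy=-15.644
  bounce: vy ← 0.89·15.644 = 13.923
Arc 4: start y=0.000, vy=13.923 → t=2.785, apex=9.693, x_land=153.852, impact vy=-13.923
  bounce: vy ← 0.89·13.923 = 12.392
Arc 5: start y=0.000, vy=12.392 → t=2.478, apex=7.678, x_land=182.675, impact vy=-12.392
  bounce: vy ← 0.89·12.392 = 11.029

1 3.800 19.503 44.194
2 3.516 15.448 85.079
3 3.129 12.237 121.467
4 2.785 9.693 153.852
5 2.478 7.678 182.675
final: 182.675 11.029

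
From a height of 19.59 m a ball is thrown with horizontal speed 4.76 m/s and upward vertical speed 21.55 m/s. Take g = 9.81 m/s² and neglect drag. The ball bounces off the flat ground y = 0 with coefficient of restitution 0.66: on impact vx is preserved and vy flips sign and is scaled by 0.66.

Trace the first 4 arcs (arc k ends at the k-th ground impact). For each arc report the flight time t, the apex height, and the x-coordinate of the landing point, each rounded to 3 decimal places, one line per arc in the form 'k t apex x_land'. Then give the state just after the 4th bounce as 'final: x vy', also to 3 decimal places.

Arc 1: start y=19.590, vy=21.550 → t=5.167, apex=43.260, x_land=24.593, impact vy=-29.133
  bounce: vy ← 0.66·29.133 = 19.228
Arc 2: start y=0.000, vy=19.228 → t=3.920, apex=18.844, x_land=43.252, impact vy=-19.228
  bounce: vy ← 0.66·19.228 = 12.691
Arc 3: start y=0.000, vy=12.691 → t=2.587, apex=8.208, x_land=55.568, impact vy=-12.691
  bounce: vy ← 0.66·12.691 = 8.376
Arc 4: start y=0.000, vy=8.376 → t=1.708, apex=3.576, x_land=63.696, impact vy=-8.376
  bounce: vy ← 0.66·8.376 = 5.528

1 5.167 43.260 24.593
2 3.920 18.844 43.252
3 2.587 8.208 55.568
4 1.708 3.576 63.696
final: 63.696 5.528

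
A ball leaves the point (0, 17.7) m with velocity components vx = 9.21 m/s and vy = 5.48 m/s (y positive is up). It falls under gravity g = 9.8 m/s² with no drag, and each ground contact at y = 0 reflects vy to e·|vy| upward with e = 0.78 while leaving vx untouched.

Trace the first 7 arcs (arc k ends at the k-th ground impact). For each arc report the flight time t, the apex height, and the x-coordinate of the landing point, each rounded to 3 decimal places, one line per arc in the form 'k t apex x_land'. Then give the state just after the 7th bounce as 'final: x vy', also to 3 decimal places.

Arc 1: start y=17.700, vy=5.480 → t=2.540, apex=19.232, x_land=23.396, impact vy=-19.415
  bounce: vy ← 0.78·19.415 = 15.144
Arc 2: start y=0.000, vy=15.144 → t=3.091, apex=11.701, x_land=51.861, impact vy=-15.144
  bounce: vy ← 0.78·15.144 = 11.812
Arc 3: start y=0.000, vy=11.812 → t=2.411, apex=7.119, x_land=74.063, impact vy=-11.812
  bounce: vy ← 0.78·11.812 = 9.214
Arc 4: start y=0.000, vy=9.214 → t=1.880, apex=4.331, x_land=91.381, impact vy=-9.214
  bounce: vy ← 0.78·9.214 = 7.187
Arc 5: start y=0.000, vy=7.187 → t=1.467, apex=2.635, x_land=104.888, impact vy=-7.187
  bounce: vy ← 0.78·7.187 = 5.606
Arc 6: start y=0.000, vy=5.606 → t=1.144, apex=1.603, x_land=115.424, impact vy=-5.606
  bounce: vy ← 0.78·5.606 = 4.372
Arc 7: start y=0.000, vy=4.372 → t=0.892, apex=0.975, x_land=123.643, impact vy=-4.372
  bounce: vy ← 0.78·4.372 = 3.410

1 2.540 19.232 23.396
2 3.091 11.701 51.861
3 2.411 7.119 74.063
4 1.880 4.331 91.381
5 1.467 2.635 104.888
6 1.144 1.603 115.424
7 0.892 0.975 123.643
final: 123.643 3.410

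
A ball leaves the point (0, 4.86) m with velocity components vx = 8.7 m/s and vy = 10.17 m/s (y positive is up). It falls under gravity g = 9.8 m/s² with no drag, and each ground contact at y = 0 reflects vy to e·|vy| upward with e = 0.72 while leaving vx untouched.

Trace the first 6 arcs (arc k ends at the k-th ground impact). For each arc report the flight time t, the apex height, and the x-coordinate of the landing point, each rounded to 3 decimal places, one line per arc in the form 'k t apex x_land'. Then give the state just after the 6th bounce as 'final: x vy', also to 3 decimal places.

Arc 1: start y=4.860, vy=10.170 → t=2.476, apex=10.137, x_land=21.542, impact vy=-14.096
  bounce: vy ← 0.72·14.096 = 10.149
Arc 2: start y=0.000, vy=10.149 → t=2.071, apex=5.255, x_land=39.561, impact vy=-10.149
  bounce: vy ← 0.72·10.149 = 7.307
Arc 3: start y=0.000, vy=7.307 → t=1.491, apex=2.724, x_land=52.535, impact vy=-7.307
  bounce: vy ← 0.72·7.307 = 5.261
Arc 4: start y=0.000, vy=5.261 → t=1.074, apex=1.412, x_land=61.876, impact vy=-5.261
  bounce: vy ← 0.72·5.261 = 3.788
Arc 5: start y=0.000, vy=3.788 → t=0.773, apex=0.732, x_land=68.602, impact vy=-3.788
  bounce: vy ← 0.72·3.788 = 2.727
Arc 6: start y=0.000, vy=2.727 → t=0.557, apex=0.380, x_land=73.444, impact vy=-2.727
  bounce: vy ← 0.72·2.727 = 1.964

1 2.476 10.137 21.542
2 2.071 5.255 39.561
3 1.491 2.724 52.535
4 1.074 1.412 61.876
5 0.773 0.732 68.602
6 0.557 0.380 73.444
final: 73.444 1.964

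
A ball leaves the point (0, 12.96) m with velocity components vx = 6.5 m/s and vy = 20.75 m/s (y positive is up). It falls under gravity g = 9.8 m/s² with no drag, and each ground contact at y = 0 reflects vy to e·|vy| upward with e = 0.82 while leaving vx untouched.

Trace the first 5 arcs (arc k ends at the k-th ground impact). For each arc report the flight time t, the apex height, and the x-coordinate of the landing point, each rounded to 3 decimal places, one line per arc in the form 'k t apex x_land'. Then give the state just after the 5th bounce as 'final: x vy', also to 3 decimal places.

Arc 1: start y=12.960, vy=20.750 → t=4.787, apex=34.927, x_land=31.117, impact vy=-26.164
  bounce: vy ← 0.82·26.164 = 21.455
Arc 2: start y=0.000, vy=21.455 → t=4.379, apex=23.485, x_land=59.577, impact vy=-21.455
  bounce: vy ← 0.82·21.455 = 17.593
Arc 3: start y=0.000, vy=17.593 → t=3.590, apex=15.791, x_land=82.915, impact vy=-17.593
  bounce: vy ← 0.82·17.593 = 14.426
Arc 4: start y=0.000, vy=14.426 → t=2.944, apex=10.618, x_land=102.052, impact vy=-14.426
  bounce: vy ← 0.82·14.426 = 11.830
Arc 5: start y=0.000, vy=11.830 → t=2.414, apex=7.140, x_land=117.744, impact vy=-11.830
  bounce: vy ← 0.82·11.830 = 9.700

1 4.787 34.927 31.117
2 4.379 23.485 59.577
3 3.590 15.791 82.915
4 2.944 10.618 102.052
5 2.414 7.140 117.744
final: 117.744 9.700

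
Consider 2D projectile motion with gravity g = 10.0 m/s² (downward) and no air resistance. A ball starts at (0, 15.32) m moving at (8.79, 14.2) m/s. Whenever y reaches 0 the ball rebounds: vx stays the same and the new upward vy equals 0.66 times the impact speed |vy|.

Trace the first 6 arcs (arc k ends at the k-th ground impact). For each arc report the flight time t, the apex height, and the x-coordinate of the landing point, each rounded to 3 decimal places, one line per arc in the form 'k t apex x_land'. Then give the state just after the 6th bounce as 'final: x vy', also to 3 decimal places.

Arc 1: start y=15.320, vy=14.200 → t=3.674, apex=25.402, x_land=32.294, impact vy=-22.540
  bounce: vy ← 0.66·22.540 = 14.876
Arc 2: start y=0.000, vy=14.876 → t=2.975, apex=11.065, x_land=58.447, impact vy=-14.876
  bounce: vy ← 0.66·14.876 = 9.818
Arc 3: start y=0.000, vy=9.818 → t=1.964, apex=4.820, x_land=75.707, impact vy=-9.818
  bounce: vy ← 0.66·9.818 = 6.480
Arc 4: start y=0.000, vy=6.480 → t=1.296, apex=2.100, x_land=87.099, impact vy=-6.480
  bounce: vy ← 0.66·6.480 = 4.277
Arc 5: start y=0.000, vy=4.277 → t=0.855, apex=0.915, x_land=94.618, impact vy=-4.277
  bounce: vy ← 0.66·4.277 = 2.823
Arc 6: start y=0.000, vy=2.823 → t=0.565, apex=0.398, x_land=99.580, impact vy=-2.823
  bounce: vy ← 0.66·2.823 = 1.863

1 3.674 25.402 32.294
2 2.975 11.065 58.447
3 1.964 4.820 75.707
4 1.296 2.100 87.099
5 0.855 0.915 94.618
6 0.565 0.398 99.580
final: 99.580 1.863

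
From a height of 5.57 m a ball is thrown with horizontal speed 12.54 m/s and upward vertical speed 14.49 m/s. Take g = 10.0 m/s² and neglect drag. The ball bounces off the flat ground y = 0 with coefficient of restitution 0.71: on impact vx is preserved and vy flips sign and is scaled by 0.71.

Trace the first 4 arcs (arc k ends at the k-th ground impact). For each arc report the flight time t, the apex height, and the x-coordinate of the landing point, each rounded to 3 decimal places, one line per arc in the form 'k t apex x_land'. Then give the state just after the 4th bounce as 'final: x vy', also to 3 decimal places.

Arc 1: start y=5.570, vy=14.490 → t=3.242, apex=16.068, x_land=40.650, impact vy=-17.927
  bounce: vy ← 0.71·17.927 = 12.728
Arc 2: start y=0.000, vy=12.728 → t=2.546, apex=8.100, x_land=72.572, impact vy=-12.728
  bounce: vy ← 0.71·12.728 = 9.037
Arc 3: start y=0.000, vy=9.037 → t=1.807, apex=4.083, x_land=95.236, impact vy=-9.037
  bounce: vy ← 0.71·9.037 = 6.416
Arc 4: start y=0.000, vy=6.416 → t=1.283, apex=2.058, x_land=111.327, impact vy=-6.416
  bounce: vy ← 0.71·6.416 = 4.555

1 3.242 16.068 40.650
2 2.546 8.100 72.572
3 1.807 4.083 95.236
4 1.283 2.058 111.327
final: 111.327 4.555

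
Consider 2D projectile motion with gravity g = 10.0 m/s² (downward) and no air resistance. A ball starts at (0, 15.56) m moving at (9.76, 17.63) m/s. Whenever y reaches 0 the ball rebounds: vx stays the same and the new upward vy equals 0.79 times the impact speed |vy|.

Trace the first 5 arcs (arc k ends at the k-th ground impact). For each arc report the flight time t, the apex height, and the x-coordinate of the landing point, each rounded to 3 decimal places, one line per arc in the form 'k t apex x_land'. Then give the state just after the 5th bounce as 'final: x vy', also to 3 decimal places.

1 4.257 31.101 41.549
2 3.941 19.410 80.008
3 3.113 12.114 110.392
4 2.459 7.560 134.395
5 1.943 4.718 153.357
final: 153.357 7.674

Arc 1: start y=15.560, vy=17.630 → t=4.257, apex=31.101, x_land=41.549, impact vy=-24.940
  bounce: vy ← 0.79·24.940 = 19.703
Arc 2: start y=0.000, vy=19.703 → t=3.941, apex=19.410, x_land=80.008, impact vy=-19.703
  bounce: vy ← 0.79·19.703 = 15.565
Arc 3: start y=0.000, vy=15.565 → t=3.113, apex=12.114, x_land=110.392, impact vy=-15.565
  bounce: vy ← 0.79·15.565 = 12.297
Arc 4: start y=0.000, vy=12.297 → t=2.459, apex=7.560, x_land=134.395, impact vy=-12.297
  bounce: vy ← 0.79·12.297 = 9.714
Arc 5: start y=0.000, vy=9.714 → t=1.943, apex=4.718, x_land=153.357, impact vy=-9.714
  bounce: vy ← 0.79·9.714 = 7.674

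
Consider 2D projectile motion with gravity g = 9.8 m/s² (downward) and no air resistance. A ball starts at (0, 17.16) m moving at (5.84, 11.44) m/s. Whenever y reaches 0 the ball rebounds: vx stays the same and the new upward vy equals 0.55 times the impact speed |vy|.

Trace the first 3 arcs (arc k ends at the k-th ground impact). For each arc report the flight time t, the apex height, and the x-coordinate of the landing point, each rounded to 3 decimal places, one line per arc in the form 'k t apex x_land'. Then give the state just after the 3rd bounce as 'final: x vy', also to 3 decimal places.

1 3.373 23.837 19.698
2 2.426 7.211 33.867
3 1.334 2.181 41.660
final: 41.660 3.596

Arc 1: start y=17.160, vy=11.440 → t=3.373, apex=23.837, x_land=19.698, impact vy=-21.615
  bounce: vy ← 0.55·21.615 = 11.888
Arc 2: start y=0.000, vy=11.888 → t=2.426, apex=7.211, x_land=33.867, impact vy=-11.888
  bounce: vy ← 0.55·11.888 = 6.539
Arc 3: start y=0.000, vy=6.539 → t=1.334, apex=2.181, x_land=41.660, impact vy=-6.539
  bounce: vy ← 0.55·6.539 = 3.596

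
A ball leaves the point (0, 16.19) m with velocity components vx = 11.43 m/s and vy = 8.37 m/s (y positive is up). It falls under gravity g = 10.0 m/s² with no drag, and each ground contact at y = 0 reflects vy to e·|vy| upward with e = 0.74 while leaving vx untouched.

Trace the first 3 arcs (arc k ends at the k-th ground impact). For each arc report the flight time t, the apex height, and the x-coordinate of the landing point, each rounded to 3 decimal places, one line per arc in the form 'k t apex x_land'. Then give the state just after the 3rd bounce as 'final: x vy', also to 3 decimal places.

1 2.822 19.693 32.251
2 2.937 10.784 65.823
3 2.174 5.905 90.666
final: 90.666 8.042

Arc 1: start y=16.190, vy=8.370 → t=2.822, apex=19.693, x_land=32.251, impact vy=-19.846
  bounce: vy ← 0.74·19.846 = 14.686
Arc 2: start y=0.000, vy=14.686 → t=2.937, apex=10.784, x_land=65.823, impact vy=-14.686
  bounce: vy ← 0.74·14.686 = 10.868
Arc 3: start y=0.000, vy=10.868 → t=2.174, apex=5.905, x_land=90.666, impact vy=-10.868
  bounce: vy ← 0.74·10.868 = 8.042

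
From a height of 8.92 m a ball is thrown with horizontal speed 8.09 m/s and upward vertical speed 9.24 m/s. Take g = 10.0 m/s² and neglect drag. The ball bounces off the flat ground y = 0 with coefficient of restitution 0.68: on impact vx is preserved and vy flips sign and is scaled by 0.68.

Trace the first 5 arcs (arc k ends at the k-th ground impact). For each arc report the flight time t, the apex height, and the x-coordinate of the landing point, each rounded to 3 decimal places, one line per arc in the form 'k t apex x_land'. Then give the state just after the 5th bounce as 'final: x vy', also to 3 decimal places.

1 2.548 13.189 20.614
2 2.209 6.099 38.484
3 1.502 2.820 50.635
4 1.021 1.304 58.897
5 0.695 0.603 64.516
final: 64.516 2.361

Arc 1: start y=8.920, vy=9.240 → t=2.548, apex=13.189, x_land=20.614, impact vy=-16.241
  bounce: vy ← 0.68·16.241 = 11.044
Arc 2: start y=0.000, vy=11.044 → t=2.209, apex=6.099, x_land=38.484, impact vy=-11.044
  bounce: vy ← 0.68·11.044 = 7.510
Arc 3: start y=0.000, vy=7.510 → t=1.502, apex=2.820, x_land=50.635, impact vy=-7.510
  bounce: vy ← 0.68·7.510 = 5.107
Arc 4: start y=0.000, vy=5.107 → t=1.021, apex=1.304, x_land=58.897, impact vy=-5.107
  bounce: vy ← 0.68·5.107 = 3.473
Arc 5: start y=0.000, vy=3.473 → t=0.695, apex=0.603, x_land=64.516, impact vy=-3.473
  bounce: vy ← 0.68·3.473 = 2.361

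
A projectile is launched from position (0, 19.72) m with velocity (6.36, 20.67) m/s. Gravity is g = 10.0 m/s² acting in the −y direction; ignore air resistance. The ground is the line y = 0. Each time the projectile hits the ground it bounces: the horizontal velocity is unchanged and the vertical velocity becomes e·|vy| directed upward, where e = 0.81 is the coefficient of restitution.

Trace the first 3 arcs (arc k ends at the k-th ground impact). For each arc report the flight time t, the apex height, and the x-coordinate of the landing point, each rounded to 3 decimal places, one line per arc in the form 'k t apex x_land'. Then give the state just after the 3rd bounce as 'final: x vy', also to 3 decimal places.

Arc 1: start y=19.720, vy=20.670 → t=4.933, apex=41.082, x_land=31.377, impact vy=-28.664
  bounce: vy ← 0.81·28.664 = 23.218
Arc 2: start y=0.000, vy=23.218 → t=4.644, apex=26.954, x_land=60.910, impact vy=-23.218
  bounce: vy ← 0.81·23.218 = 18.807
Arc 3: start y=0.000, vy=18.807 → t=3.761, apex=17.685, x_land=84.832, impact vy=-18.807
  bounce: vy ← 0.81·18.807 = 15.233

1 4.933 41.082 31.377
2 4.644 26.954 60.910
3 3.761 17.685 84.832
final: 84.832 15.233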